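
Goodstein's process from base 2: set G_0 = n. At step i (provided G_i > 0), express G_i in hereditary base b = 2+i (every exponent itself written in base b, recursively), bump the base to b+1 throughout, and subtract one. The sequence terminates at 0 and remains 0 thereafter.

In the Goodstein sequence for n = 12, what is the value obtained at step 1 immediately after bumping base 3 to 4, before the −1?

(0) 12|_2 = 2^(2 + 1) + 2^2 ↦ 3^(3 + 1) + 3^3|_3 = 108 ⇒ 107
(1) 107|_3 = 3^(3 + 1) + 2·3^2 + 2·3 + 2 ↦ 4^(4 + 1) + 2·4^2 + 2·4 + 2|_4 = 1066 ⇒ 1065

1066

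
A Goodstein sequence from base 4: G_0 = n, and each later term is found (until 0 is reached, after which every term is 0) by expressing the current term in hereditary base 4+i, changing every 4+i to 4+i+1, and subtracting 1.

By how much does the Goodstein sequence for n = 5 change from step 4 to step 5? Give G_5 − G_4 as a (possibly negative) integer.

-1

base 4: 5 = 4 + 1; at 5: 5 + 1 = 6; next = 5
base 5: 5 = 5; at 6: 6 = 6; next = 5
base 6: 5 = 5; at 7: 5 = 5; next = 4
base 7: 4 = 4; at 8: 4 = 4; next = 3
base 8: 3 = 3; at 9: 3 = 3; next = 2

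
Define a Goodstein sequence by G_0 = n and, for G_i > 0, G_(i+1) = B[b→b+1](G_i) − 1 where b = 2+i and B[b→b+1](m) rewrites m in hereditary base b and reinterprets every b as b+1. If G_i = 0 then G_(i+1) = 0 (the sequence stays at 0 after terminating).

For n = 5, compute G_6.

G_0 = 5. HB_2(5) = 2^2 + 1. Bump = 28. G_1 = 27.
G_1 = 27. HB_3(27) = 3^3. Bump = 256. G_2 = 255.
G_2 = 255. HB_4(255) = 3·4^3 + 3·4^2 + 3·4 + 3. Bump = 468. G_3 = 467.
G_3 = 467. HB_5(467) = 3·5^3 + 3·5^2 + 3·5 + 2. Bump = 776. G_4 = 775.
G_4 = 775. HB_6(775) = 3·6^3 + 3·6^2 + 3·6 + 1. Bump = 1198. G_5 = 1197.
G_5 = 1197. HB_7(1197) = 3·7^3 + 3·7^2 + 3·7. Bump = 1752. G_6 = 1751.
G_6 = 1751. HB_8(1751) = 3·8^3 + 3·8^2 + 2·8 + 7. Bump = 2455. G_7 = 2454.

1751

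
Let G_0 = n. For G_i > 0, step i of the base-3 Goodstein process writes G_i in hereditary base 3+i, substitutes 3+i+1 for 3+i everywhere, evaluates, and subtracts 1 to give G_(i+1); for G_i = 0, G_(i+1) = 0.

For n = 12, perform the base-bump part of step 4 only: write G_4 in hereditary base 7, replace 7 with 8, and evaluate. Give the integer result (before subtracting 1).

[0] 12 ≡ 3^2 + 3 (base 3). Lift 4: 20. −1: 19.
[1] 19 ≡ 4^2 + 3 (base 4). Lift 5: 28. −1: 27.
[2] 27 ≡ 5^2 + 2 (base 5). Lift 6: 38. −1: 37.
[3] 37 ≡ 6^2 + 1 (base 6). Lift 7: 50. −1: 49.
[4] 49 ≡ 7^2 (base 7). Lift 8: 64. −1: 63.

64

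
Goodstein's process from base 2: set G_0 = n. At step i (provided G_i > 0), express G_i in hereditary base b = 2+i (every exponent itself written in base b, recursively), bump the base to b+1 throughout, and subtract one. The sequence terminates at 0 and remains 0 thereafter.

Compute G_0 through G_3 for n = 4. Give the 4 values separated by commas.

4 —HB2→ 2^2 —bump→ 3^3 = 27 —(−1)→ 26
26 —HB3→ 2·3^2 + 2·3 + 2 —bump→ 2·4^2 + 2·4 + 2 = 42 —(−1)→ 41
41 —HB4→ 2·4^2 + 2·4 + 1 —bump→ 2·5^2 + 2·5 + 1 = 61 —(−1)→ 60

4, 26, 41, 60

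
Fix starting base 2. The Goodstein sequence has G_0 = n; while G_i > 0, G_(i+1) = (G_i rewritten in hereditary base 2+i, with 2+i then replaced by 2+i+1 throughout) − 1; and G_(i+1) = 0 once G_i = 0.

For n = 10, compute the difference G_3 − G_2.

14600

10 —HB2→ 2^(2 + 1) + 2 —bump→ 3^(3 + 1) + 3 = 84 —(−1)→ 83
83 —HB3→ 3^(3 + 1) + 2 —bump→ 4^(4 + 1) + 2 = 1026 —(−1)→ 1025
1025 —HB4→ 4^(4 + 1) + 1 —bump→ 5^(5 + 1) + 1 = 15626 —(−1)→ 15625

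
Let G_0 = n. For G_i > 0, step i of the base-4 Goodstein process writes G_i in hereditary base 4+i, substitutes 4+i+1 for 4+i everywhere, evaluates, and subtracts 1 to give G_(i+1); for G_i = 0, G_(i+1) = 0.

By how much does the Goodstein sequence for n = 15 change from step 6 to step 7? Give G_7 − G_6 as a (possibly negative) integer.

base 4: 15 = 3·4 + 3; at 5: 3·5 + 3 = 18; next = 17
base 5: 17 = 3·5 + 2; at 6: 3·6 + 2 = 20; next = 19
base 6: 19 = 3·6 + 1; at 7: 3·7 + 1 = 22; next = 21
base 7: 21 = 3·7; at 8: 3·8 = 24; next = 23
base 8: 23 = 2·8 + 7; at 9: 2·9 + 7 = 25; next = 24
base 9: 24 = 2·9 + 6; at 10: 2·10 + 6 = 26; next = 25
base 10: 25 = 2·10 + 5; at 11: 2·11 + 5 = 27; next = 26

1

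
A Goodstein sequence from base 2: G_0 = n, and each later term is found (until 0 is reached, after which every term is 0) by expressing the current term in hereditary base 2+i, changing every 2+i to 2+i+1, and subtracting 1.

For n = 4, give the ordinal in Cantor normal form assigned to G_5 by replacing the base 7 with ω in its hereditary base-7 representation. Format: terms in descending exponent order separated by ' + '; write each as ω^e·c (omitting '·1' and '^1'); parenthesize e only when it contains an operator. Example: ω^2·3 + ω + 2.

ω^2·2 + ω + 4

base 2: 4 = 2^2; at 3: 3^3 = 27; next = 26
base 3: 26 = 2·3^2 + 2·3 + 2; at 4: 2·4^2 + 2·4 + 2 = 42; next = 41
base 4: 41 = 2·4^2 + 2·4 + 1; at 5: 2·5^2 + 2·5 + 1 = 61; next = 60
base 5: 60 = 2·5^2 + 2·5; at 6: 2·6^2 + 2·6 = 84; next = 83
base 6: 83 = 2·6^2 + 6 + 5; at 7: 2·7^2 + 7 + 5 = 110; next = 109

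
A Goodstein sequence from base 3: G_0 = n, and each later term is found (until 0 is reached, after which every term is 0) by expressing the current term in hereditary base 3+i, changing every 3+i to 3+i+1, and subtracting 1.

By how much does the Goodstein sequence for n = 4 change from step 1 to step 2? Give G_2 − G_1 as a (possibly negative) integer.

G_0 = 4. HB_3(4) = 3 + 1. Bump = 5. G_1 = 4.
G_1 = 4. HB_4(4) = 4. Bump = 5. G_2 = 4.

0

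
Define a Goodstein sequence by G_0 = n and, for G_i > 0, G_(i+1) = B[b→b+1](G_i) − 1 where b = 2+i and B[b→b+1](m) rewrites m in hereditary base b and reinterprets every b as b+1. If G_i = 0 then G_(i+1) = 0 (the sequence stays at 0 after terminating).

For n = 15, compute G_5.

6588344

G_0 = 15. HB_2(15) = 2^(2 + 1) + 2^2 + 2 + 1. Bump = 112. G_1 = 111.
G_1 = 111. HB_3(111) = 3^(3 + 1) + 3^3 + 3. Bump = 1284. G_2 = 1283.
G_2 = 1283. HB_4(1283) = 4^(4 + 1) + 4^4 + 3. Bump = 18753. G_3 = 18752.
G_3 = 18752. HB_5(18752) = 5^(5 + 1) + 5^5 + 2. Bump = 326594. G_4 = 326593.
G_4 = 326593. HB_6(326593) = 6^(6 + 1) + 6^6 + 1. Bump = 6588345. G_5 = 6588344.
G_5 = 6588344. HB_7(6588344) = 7^(7 + 1) + 7^7. Bump = 150994944. G_6 = 150994943.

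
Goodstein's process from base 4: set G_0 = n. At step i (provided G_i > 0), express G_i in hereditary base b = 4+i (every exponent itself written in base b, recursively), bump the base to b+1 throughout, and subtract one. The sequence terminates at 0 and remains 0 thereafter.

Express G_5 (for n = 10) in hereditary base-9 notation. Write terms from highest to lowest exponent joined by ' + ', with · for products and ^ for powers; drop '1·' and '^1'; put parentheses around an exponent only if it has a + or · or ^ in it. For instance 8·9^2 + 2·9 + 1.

9 + 4

10 —HB4→ 2·4 + 2 —bump→ 2·5 + 2 = 12 —(−1)→ 11
11 —HB5→ 2·5 + 1 —bump→ 2·6 + 1 = 13 —(−1)→ 12
12 —HB6→ 2·6 —bump→ 2·7 = 14 —(−1)→ 13
13 —HB7→ 7 + 6 —bump→ 8 + 6 = 14 —(−1)→ 13
13 —HB8→ 8 + 5 —bump→ 9 + 5 = 14 —(−1)→ 13
13 —HB9→ 9 + 4 —bump→ 10 + 4 = 14 —(−1)→ 13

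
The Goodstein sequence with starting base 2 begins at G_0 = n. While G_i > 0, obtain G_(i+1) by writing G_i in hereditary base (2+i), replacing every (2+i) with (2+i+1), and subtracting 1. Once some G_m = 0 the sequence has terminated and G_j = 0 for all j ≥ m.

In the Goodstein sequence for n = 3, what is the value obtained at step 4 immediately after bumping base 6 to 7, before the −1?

G_0 = 3. HB_2(3) = 2 + 1. Bump = 4. G_1 = 3.
G_1 = 3. HB_3(3) = 3. Bump = 4. G_2 = 3.
G_2 = 3. HB_4(3) = 3. Bump = 3. G_3 = 2.
G_3 = 2. HB_5(2) = 2. Bump = 2. G_4 = 1.
G_4 = 1. HB_6(1) = 1. Bump = 1. G_5 = 0.

1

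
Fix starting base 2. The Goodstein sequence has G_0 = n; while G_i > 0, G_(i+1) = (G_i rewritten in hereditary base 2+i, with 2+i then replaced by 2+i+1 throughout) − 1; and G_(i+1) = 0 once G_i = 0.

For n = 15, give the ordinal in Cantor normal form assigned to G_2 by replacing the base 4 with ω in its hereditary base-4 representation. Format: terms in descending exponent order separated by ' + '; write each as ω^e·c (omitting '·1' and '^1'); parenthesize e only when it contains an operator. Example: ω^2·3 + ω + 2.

(0) 15|_2 = 2^(2 + 1) + 2^2 + 2 + 1 ↦ 3^(3 + 1) + 3^3 + 3 + 1|_3 = 112 ⇒ 111
(1) 111|_3 = 3^(3 + 1) + 3^3 + 3 ↦ 4^(4 + 1) + 4^4 + 4|_4 = 1284 ⇒ 1283
(2) 1283|_4 = 4^(4 + 1) + 4^4 + 3 ↦ 5^(5 + 1) + 5^5 + 3|_5 = 18753 ⇒ 18752

ω^(ω + 1) + ω^ω + 3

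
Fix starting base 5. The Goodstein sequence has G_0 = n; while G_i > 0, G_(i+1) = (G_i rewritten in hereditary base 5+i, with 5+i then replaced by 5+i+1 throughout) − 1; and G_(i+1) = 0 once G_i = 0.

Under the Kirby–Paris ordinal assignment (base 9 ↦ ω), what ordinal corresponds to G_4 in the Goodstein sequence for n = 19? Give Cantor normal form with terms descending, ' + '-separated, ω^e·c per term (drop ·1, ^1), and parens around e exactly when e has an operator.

G_0 = 19. HB_5(19) = 3·5 + 4. Bump = 22. G_1 = 21.
G_1 = 21. HB_6(21) = 3·6 + 3. Bump = 24. G_2 = 23.
G_2 = 23. HB_7(23) = 3·7 + 2. Bump = 26. G_3 = 25.
G_3 = 25. HB_8(25) = 3·8 + 1. Bump = 28. G_4 = 27.
G_4 = 27. HB_9(27) = 3·9. Bump = 30. G_5 = 29.

ω·3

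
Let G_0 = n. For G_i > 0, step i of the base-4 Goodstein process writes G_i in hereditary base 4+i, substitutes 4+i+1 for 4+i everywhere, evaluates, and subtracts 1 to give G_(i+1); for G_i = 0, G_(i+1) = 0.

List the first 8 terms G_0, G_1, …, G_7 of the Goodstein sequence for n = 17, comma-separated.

17, 25, 35, 39, 43, 47, 51, 55

i=0: 17 = 4^2 + 1 (b=4); 4→5: 5^2 + 1 = 26; 26−1 = 25
i=1: 25 = 5^2 (b=5); 5→6: 6^2 = 36; 36−1 = 35
i=2: 35 = 5·6 + 5 (b=6); 6→7: 5·7 + 5 = 40; 40−1 = 39
i=3: 39 = 5·7 + 4 (b=7); 7→8: 5·8 + 4 = 44; 44−1 = 43
i=4: 43 = 5·8 + 3 (b=8); 8→9: 5·9 + 3 = 48; 48−1 = 47
i=5: 47 = 5·9 + 2 (b=9); 9→10: 5·10 + 2 = 52; 52−1 = 51
i=6: 51 = 5·10 + 1 (b=10); 10→11: 5·11 + 1 = 56; 56−1 = 55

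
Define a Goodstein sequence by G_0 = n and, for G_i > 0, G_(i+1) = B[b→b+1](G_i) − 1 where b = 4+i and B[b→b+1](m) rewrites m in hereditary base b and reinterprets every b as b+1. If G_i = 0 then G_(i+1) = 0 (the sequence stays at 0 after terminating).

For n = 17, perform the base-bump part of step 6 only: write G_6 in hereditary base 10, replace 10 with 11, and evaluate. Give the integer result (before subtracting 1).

G_0 = 17. HB_4(17) = 4^2 + 1. Bump = 26. G_1 = 25.
G_1 = 25. HB_5(25) = 5^2. Bump = 36. G_2 = 35.
G_2 = 35. HB_6(35) = 5·6 + 5. Bump = 40. G_3 = 39.
G_3 = 39. HB_7(39) = 5·7 + 4. Bump = 44. G_4 = 43.
G_4 = 43. HB_8(43) = 5·8 + 3. Bump = 48. G_5 = 47.
G_5 = 47. HB_9(47) = 5·9 + 2. Bump = 52. G_6 = 51.
G_6 = 51. HB_10(51) = 5·10 + 1. Bump = 56. G_7 = 55.

56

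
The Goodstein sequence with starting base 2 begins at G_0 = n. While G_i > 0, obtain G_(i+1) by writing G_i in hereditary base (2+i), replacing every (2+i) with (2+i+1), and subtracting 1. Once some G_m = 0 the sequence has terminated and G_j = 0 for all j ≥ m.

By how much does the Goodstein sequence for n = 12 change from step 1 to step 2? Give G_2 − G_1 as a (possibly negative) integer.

958

G_0=12  [base 2] 2^(2 + 1) + 2^2  →[2↦3]→  3^(3 + 1) + 3^3 = 108  −1 ⇒ G_1=107
G_1=107  [base 3] 3^(3 + 1) + 2·3^2 + 2·3 + 2  →[3↦4]→  4^(4 + 1) + 2·4^2 + 2·4 + 2 = 1066  −1 ⇒ G_2=1065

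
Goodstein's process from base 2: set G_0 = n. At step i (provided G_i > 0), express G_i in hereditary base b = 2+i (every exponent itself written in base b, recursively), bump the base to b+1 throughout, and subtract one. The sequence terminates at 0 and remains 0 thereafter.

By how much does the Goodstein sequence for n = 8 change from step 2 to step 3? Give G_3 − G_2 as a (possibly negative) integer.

5757

step 0: 8 = 2^(2 + 1); sub 3 for 2: 3^(3 + 1); = 81; G_1 = 81−1 = 80
step 1: 80 = 2·3^3 + 2·3^2 + 2·3 + 2; sub 4 for 3: 2·4^4 + 2·4^2 + 2·4 + 2; = 554; G_2 = 554−1 = 553
step 2: 553 = 2·4^4 + 2·4^2 + 2·4 + 1; sub 5 for 4: 2·5^5 + 2·5^2 + 2·5 + 1; = 6311; G_3 = 6311−1 = 6310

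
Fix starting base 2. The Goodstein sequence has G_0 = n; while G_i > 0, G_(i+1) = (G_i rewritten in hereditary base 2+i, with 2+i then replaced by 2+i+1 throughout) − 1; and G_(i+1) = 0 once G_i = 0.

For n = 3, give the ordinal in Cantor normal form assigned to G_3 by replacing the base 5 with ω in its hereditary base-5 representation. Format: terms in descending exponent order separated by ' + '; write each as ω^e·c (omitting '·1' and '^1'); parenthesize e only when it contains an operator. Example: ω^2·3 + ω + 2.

2

[0] 3 ≡ 2 + 1 (base 2). Lift 3: 4. −1: 3.
[1] 3 ≡ 3 (base 3). Lift 4: 4. −1: 3.
[2] 3 ≡ 3 (base 4). Lift 5: 3. −1: 2.
[3] 2 ≡ 2 (base 5). Lift 6: 2. −1: 1.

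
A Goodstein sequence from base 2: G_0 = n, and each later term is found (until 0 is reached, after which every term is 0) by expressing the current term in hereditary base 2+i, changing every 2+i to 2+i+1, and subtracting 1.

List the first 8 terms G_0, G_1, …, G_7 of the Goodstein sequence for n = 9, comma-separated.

9, 81, 1023, 9842, 140743, 2471826, 50333399, 1162263921

G_0=9  [base 2] 2^(2 + 1) + 1  →[2↦3]→  3^(3 + 1) + 1 = 82  −1 ⇒ G_1=81
G_1=81  [base 3] 3^(3 + 1)  →[3↦4]→  4^(4 + 1) = 1024  −1 ⇒ G_2=1023
G_2=1023  [base 4] 3·4^4 + 3·4^3 + 3·4^2 + 3·4 + 3  →[4↦5]→  3·5^5 + 3·5^3 + 3·5^2 + 3·5 + 3 = 9843  −1 ⇒ G_3=9842
G_3=9842  [base 5] 3·5^5 + 3·5^3 + 3·5^2 + 3·5 + 2  →[5↦6]→  3·6^6 + 3·6^3 + 3·6^2 + 3·6 + 2 = 140744  −1 ⇒ G_4=140743
G_4=140743  [base 6] 3·6^6 + 3·6^3 + 3·6^2 + 3·6 + 1  →[6↦7]→  3·7^7 + 3·7^3 + 3·7^2 + 3·7 + 1 = 2471827  −1 ⇒ G_5=2471826
G_5=2471826  [base 7] 3·7^7 + 3·7^3 + 3·7^2 + 3·7  →[7↦8]→  3·8^8 + 3·8^3 + 3·8^2 + 3·8 = 50333400  −1 ⇒ G_6=50333399
G_6=50333399  [base 8] 3·8^8 + 3·8^3 + 3·8^2 + 2·8 + 7  →[8↦9]→  3·9^9 + 3·9^3 + 3·9^2 + 2·9 + 7 = 1162263922  −1 ⇒ G_7=1162263921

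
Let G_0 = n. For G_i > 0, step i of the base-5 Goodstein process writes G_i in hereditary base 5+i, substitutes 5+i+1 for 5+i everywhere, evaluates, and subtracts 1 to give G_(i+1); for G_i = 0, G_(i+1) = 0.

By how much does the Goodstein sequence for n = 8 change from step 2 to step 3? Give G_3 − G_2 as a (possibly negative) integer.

0

G_0 = 8. HB_5(8) = 5 + 3. Bump = 9. G_1 = 8.
G_1 = 8. HB_6(8) = 6 + 2. Bump = 9. G_2 = 8.
G_2 = 8. HB_7(8) = 7 + 1. Bump = 9. G_3 = 8.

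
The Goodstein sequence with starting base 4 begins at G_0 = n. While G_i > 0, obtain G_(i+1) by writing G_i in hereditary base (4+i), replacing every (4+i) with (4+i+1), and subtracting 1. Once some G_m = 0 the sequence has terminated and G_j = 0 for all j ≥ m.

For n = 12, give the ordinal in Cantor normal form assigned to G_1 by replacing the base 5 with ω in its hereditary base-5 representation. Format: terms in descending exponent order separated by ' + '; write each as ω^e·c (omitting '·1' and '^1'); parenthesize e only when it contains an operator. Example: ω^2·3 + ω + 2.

12 —HB4→ 3·4 —bump→ 3·5 = 15 —(−1)→ 14
14 —HB5→ 2·5 + 4 —bump→ 2·6 + 4 = 16 —(−1)→ 15

ω·2 + 4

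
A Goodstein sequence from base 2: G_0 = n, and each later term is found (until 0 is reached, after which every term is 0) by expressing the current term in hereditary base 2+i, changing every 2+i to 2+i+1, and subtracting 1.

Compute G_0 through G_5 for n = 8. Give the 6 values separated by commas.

8, 80, 553, 6310, 93395, 1647195

G_0 = 8. HB_2(8) = 2^(2 + 1). Bump = 81. G_1 = 80.
G_1 = 80. HB_3(80) = 2·3^3 + 2·3^2 + 2·3 + 2. Bump = 554. G_2 = 553.
G_2 = 553. HB_4(553) = 2·4^4 + 2·4^2 + 2·4 + 1. Bump = 6311. G_3 = 6310.
G_3 = 6310. HB_5(6310) = 2·5^5 + 2·5^2 + 2·5. Bump = 93396. G_4 = 93395.
G_4 = 93395. HB_6(93395) = 2·6^6 + 2·6^2 + 6 + 5. Bump = 1647196. G_5 = 1647195.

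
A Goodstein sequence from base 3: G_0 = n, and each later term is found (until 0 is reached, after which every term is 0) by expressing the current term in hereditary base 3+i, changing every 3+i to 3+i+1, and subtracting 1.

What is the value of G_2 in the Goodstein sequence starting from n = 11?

i=0: 11 = 3^2 + 2 (b=3); 3→4: 4^2 + 2 = 18; 18−1 = 17
i=1: 17 = 4^2 + 1 (b=4); 4→5: 5^2 + 1 = 26; 26−1 = 25
i=2: 25 = 5^2 (b=5); 5→6: 6^2 = 36; 36−1 = 35

25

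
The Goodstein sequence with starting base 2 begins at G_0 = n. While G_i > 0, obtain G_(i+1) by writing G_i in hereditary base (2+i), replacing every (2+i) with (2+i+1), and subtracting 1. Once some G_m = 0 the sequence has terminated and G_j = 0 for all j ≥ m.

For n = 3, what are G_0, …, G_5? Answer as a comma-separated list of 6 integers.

step 0: 3 = 2 + 1; sub 3 for 2: 3 + 1; = 4; G_1 = 4−1 = 3
step 1: 3 = 3; sub 4 for 3: 4; = 4; G_2 = 4−1 = 3
step 2: 3 = 3; sub 5 for 4: 3; = 3; G_3 = 3−1 = 2
step 3: 2 = 2; sub 6 for 5: 2; = 2; G_4 = 2−1 = 1
step 4: 1 = 1; sub 7 for 6: 1; = 1; G_5 = 1−1 = 0

3, 3, 3, 2, 1, 0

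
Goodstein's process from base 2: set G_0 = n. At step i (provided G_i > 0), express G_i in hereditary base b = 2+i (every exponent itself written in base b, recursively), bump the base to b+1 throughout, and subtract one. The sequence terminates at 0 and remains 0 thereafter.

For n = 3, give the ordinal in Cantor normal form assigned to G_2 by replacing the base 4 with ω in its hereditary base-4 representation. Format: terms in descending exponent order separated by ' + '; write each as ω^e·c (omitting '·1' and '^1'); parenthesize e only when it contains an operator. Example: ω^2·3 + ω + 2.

(0) 3|_2 = 2 + 1 ↦ 3 + 1|_3 = 4 ⇒ 3
(1) 3|_3 = 3 ↦ 4|_4 = 4 ⇒ 3
(2) 3|_4 = 3 ↦ 3|_5 = 3 ⇒ 2

3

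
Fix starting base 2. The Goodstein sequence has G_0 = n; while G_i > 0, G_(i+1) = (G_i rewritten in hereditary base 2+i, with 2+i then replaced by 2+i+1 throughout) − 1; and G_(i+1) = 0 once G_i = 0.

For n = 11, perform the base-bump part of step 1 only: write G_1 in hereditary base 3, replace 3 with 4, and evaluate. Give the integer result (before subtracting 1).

1028

11 —HB2→ 2^(2 + 1) + 2 + 1 —bump→ 3^(3 + 1) + 3 + 1 = 85 —(−1)→ 84
84 —HB3→ 3^(3 + 1) + 3 —bump→ 4^(4 + 1) + 4 = 1028 —(−1)→ 1027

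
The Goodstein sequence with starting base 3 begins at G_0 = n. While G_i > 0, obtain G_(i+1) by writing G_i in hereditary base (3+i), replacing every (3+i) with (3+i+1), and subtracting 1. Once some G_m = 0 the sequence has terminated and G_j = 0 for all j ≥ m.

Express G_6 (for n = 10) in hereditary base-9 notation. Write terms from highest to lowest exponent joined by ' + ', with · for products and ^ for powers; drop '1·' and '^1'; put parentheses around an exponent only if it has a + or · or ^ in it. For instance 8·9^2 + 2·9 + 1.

base 3: 10 = 3^2 + 1; at 4: 4^2 + 1 = 17; next = 16
base 4: 16 = 4^2; at 5: 5^2 = 25; next = 24
base 5: 24 = 4·5 + 4; at 6: 4·6 + 4 = 28; next = 27
base 6: 27 = 4·6 + 3; at 7: 4·7 + 3 = 31; next = 30
base 7: 30 = 4·7 + 2; at 8: 4·8 + 2 = 34; next = 33
base 8: 33 = 4·8 + 1; at 9: 4·9 + 1 = 37; next = 36

4·9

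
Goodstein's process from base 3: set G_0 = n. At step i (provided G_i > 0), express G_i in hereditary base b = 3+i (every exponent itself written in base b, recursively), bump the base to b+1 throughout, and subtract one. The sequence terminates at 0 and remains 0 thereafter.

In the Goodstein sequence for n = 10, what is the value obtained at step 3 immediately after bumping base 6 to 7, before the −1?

31

(0) 10|_3 = 3^2 + 1 ↦ 4^2 + 1|_4 = 17 ⇒ 16
(1) 16|_4 = 4^2 ↦ 5^2|_5 = 25 ⇒ 24
(2) 24|_5 = 4·5 + 4 ↦ 4·6 + 4|_6 = 28 ⇒ 27
(3) 27|_6 = 4·6 + 3 ↦ 4·7 + 3|_7 = 31 ⇒ 30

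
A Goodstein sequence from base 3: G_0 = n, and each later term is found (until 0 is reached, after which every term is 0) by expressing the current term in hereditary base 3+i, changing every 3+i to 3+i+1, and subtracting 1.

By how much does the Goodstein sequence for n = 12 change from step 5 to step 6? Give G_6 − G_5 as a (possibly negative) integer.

base 3: 12 = 3^2 + 3; at 4: 4^2 + 4 = 20; next = 19
base 4: 19 = 4^2 + 3; at 5: 5^2 + 3 = 28; next = 27
base 5: 27 = 5^2 + 2; at 6: 6^2 + 2 = 38; next = 37
base 6: 37 = 6^2 + 1; at 7: 7^2 + 1 = 50; next = 49
base 7: 49 = 7^2; at 8: 8^2 = 64; next = 63
base 8: 63 = 7·8 + 7; at 9: 7·9 + 7 = 70; next = 69

6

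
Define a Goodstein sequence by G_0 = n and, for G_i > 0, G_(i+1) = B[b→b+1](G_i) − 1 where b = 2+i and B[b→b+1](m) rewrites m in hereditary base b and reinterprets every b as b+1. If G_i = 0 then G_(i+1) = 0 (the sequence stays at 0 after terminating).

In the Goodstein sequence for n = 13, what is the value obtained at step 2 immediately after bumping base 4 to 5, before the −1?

step 0: 13 = 2^(2 + 1) + 2^2 + 1; sub 3 for 2: 3^(3 + 1) + 3^3 + 1; = 109; G_1 = 109−1 = 108
step 1: 108 = 3^(3 + 1) + 3^3; sub 4 for 3: 4^(4 + 1) + 4^4; = 1280; G_2 = 1280−1 = 1279
step 2: 1279 = 4^(4 + 1) + 3·4^3 + 3·4^2 + 3·4 + 3; sub 5 for 4: 5^(5 + 1) + 3·5^3 + 3·5^2 + 3·5 + 3; = 16093; G_3 = 16093−1 = 16092

16093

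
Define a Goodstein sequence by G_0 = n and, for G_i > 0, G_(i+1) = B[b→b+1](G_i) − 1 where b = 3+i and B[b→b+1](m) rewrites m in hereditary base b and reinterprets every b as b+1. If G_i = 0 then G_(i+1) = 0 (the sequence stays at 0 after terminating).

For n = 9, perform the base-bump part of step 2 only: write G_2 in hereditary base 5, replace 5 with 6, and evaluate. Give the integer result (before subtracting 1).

20

step 0: 9 = 3^2; sub 4 for 3: 4^2; = 16; G_1 = 16−1 = 15
step 1: 15 = 3·4 + 3; sub 5 for 4: 3·5 + 3; = 18; G_2 = 18−1 = 17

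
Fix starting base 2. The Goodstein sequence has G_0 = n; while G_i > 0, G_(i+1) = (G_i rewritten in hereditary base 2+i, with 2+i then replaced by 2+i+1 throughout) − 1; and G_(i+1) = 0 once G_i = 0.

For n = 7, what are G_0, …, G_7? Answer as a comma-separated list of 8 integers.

i=0: 7 = 2^2 + 2 + 1 (b=2); 2→3: 3^3 + 3 + 1 = 31; 31−1 = 30
i=1: 30 = 3^3 + 3 (b=3); 3→4: 4^4 + 4 = 260; 260−1 = 259
i=2: 259 = 4^4 + 3 (b=4); 4→5: 5^5 + 3 = 3128; 3128−1 = 3127
i=3: 3127 = 5^5 + 2 (b=5); 5→6: 6^6 + 2 = 46658; 46658−1 = 46657
i=4: 46657 = 6^6 + 1 (b=6); 6→7: 7^7 + 1 = 823544; 823544−1 = 823543
i=5: 823543 = 7^7 (b=7); 7→8: 8^8 = 16777216; 16777216−1 = 16777215
i=6: 16777215 = 7·8^7 + 7·8^6 + 7·8^5 + 7·8^4 + 7·8^3 + 7·8^2 + 7·8 + 7 (b=8); 8→9: 7·9^7 + 7·9^6 + 7·9^5 + 7·9^4 + 7·9^3 + 7·9^2 + 7·9 + 7 = 37665880; 37665880−1 = 37665879

7, 30, 259, 3127, 46657, 823543, 16777215, 37665879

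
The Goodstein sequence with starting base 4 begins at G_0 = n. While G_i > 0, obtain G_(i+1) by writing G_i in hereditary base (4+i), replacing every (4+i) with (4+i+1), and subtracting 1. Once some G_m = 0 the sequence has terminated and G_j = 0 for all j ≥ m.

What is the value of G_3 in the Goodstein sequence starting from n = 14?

[0] 14 ≡ 3·4 + 2 (base 4). Lift 5: 17. −1: 16.
[1] 16 ≡ 3·5 + 1 (base 5). Lift 6: 19. −1: 18.
[2] 18 ≡ 3·6 (base 6). Lift 7: 21. −1: 20.
[3] 20 ≡ 2·7 + 6 (base 7). Lift 8: 22. −1: 21.

20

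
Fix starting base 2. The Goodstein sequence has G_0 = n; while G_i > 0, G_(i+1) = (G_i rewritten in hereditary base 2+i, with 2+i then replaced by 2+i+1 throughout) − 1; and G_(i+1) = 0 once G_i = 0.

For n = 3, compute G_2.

G_0=3  [base 2] 2 + 1  →[2↦3]→  3 + 1 = 4  −1 ⇒ G_1=3
G_1=3  [base 3] 3  →[3↦4]→  4 = 4  −1 ⇒ G_2=3
G_2=3  [base 4] 3  →[4↦5]→  3 = 3  −1 ⇒ G_3=2

3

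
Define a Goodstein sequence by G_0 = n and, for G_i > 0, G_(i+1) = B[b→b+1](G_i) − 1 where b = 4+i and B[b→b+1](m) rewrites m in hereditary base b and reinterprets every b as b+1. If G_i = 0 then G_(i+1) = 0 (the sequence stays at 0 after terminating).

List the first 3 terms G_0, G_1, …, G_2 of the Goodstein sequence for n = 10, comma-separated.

10, 11, 12

[0] 10 ≡ 2·4 + 2 (base 4). Lift 5: 12. −1: 11.
[1] 11 ≡ 2·5 + 1 (base 5). Lift 6: 13. −1: 12.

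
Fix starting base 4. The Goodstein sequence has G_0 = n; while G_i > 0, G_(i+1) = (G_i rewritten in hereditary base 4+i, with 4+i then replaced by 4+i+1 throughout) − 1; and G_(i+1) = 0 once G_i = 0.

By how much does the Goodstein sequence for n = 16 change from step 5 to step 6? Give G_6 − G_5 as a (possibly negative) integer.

G_0=16  [base 4] 4^2  →[4↦5]→  5^2 = 25  −1 ⇒ G_1=24
G_1=24  [base 5] 4·5 + 4  →[5↦6]→  4·6 + 4 = 28  −1 ⇒ G_2=27
G_2=27  [base 6] 4·6 + 3  →[6↦7]→  4·7 + 3 = 31  −1 ⇒ G_3=30
G_3=30  [base 7] 4·7 + 2  →[7↦8]→  4·8 + 2 = 34  −1 ⇒ G_4=33
G_4=33  [base 8] 4·8 + 1  →[8↦9]→  4·9 + 1 = 37  −1 ⇒ G_5=36
G_5=36  [base 9] 4·9  →[9↦10]→  4·10 = 40  −1 ⇒ G_6=39

3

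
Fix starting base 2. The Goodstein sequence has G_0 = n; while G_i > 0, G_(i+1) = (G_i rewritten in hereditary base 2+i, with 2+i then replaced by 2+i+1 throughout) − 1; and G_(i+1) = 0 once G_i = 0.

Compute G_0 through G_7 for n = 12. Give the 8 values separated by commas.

[0] 12 ≡ 2^(2 + 1) + 2^2 (base 2). Lift 3: 108. −1: 107.
[1] 107 ≡ 3^(3 + 1) + 2·3^2 + 2·3 + 2 (base 3). Lift 4: 1066. −1: 1065.
[2] 1065 ≡ 4^(4 + 1) + 2·4^2 + 2·4 + 1 (base 4). Lift 5: 15686. −1: 15685.
[3] 15685 ≡ 5^(5 + 1) + 2·5^2 + 2·5 (base 5). Lift 6: 280020. −1: 280019.
[4] 280019 ≡ 6^(6 + 1) + 2·6^2 + 6 + 5 (base 6). Lift 7: 5764911. −1: 5764910.
[5] 5764910 ≡ 7^(7 + 1) + 2·7^2 + 7 + 4 (base 7). Lift 8: 134217868. −1: 134217867.
[6] 134217867 ≡ 8^(8 + 1) + 2·8^2 + 8 + 3 (base 8). Lift 9: 3486784575. −1: 3486784574.

12, 107, 1065, 15685, 280019, 5764910, 134217867, 3486784574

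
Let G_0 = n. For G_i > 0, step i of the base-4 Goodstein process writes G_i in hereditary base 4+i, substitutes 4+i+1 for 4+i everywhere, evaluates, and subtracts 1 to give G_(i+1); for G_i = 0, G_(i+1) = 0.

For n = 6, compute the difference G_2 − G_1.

0

G_0 = 6. HB_4(6) = 4 + 2. Bump = 7. G_1 = 6.
G_1 = 6. HB_5(6) = 5 + 1. Bump = 7. G_2 = 6.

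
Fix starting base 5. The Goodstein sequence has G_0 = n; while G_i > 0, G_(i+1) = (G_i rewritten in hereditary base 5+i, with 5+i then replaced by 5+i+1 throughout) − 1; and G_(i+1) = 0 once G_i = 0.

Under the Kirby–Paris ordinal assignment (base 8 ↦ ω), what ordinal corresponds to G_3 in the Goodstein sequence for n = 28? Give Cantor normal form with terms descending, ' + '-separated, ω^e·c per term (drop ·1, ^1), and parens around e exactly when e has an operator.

base 5: 28 = 5^2 + 3; at 6: 6^2 + 3 = 39; next = 38
base 6: 38 = 6^2 + 2; at 7: 7^2 + 2 = 51; next = 50
base 7: 50 = 7^2 + 1; at 8: 8^2 + 1 = 65; next = 64
base 8: 64 = 8^2; at 9: 9^2 = 81; next = 80

ω^2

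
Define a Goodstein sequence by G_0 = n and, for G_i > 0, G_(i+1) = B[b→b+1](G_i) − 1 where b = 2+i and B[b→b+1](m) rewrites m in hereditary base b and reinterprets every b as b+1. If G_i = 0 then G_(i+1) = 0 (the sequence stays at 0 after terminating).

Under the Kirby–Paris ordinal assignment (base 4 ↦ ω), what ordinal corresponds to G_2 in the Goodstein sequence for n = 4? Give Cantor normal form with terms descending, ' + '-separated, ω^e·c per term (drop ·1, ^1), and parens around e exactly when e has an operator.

G_0 = 4. HB_2(4) = 2^2. Bump = 27. G_1 = 26.
G_1 = 26. HB_3(26) = 2·3^2 + 2·3 + 2. Bump = 42. G_2 = 41.
G_2 = 41. HB_4(41) = 2·4^2 + 2·4 + 1. Bump = 61. G_3 = 60.

ω^2·2 + ω·2 + 1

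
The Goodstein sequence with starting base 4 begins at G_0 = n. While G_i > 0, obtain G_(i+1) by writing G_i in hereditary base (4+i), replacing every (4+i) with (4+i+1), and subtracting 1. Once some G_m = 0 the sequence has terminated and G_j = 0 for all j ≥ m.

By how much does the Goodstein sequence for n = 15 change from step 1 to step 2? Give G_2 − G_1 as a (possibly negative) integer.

2

G_0 = 15. HB_4(15) = 3·4 + 3. Bump = 18. G_1 = 17.
G_1 = 17. HB_5(17) = 3·5 + 2. Bump = 20. G_2 = 19.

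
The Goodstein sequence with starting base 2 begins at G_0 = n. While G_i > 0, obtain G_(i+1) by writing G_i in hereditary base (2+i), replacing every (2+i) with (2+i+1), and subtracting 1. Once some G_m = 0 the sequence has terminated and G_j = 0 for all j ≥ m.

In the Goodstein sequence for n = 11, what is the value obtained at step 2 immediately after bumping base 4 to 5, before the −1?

15628

(0) 11|_2 = 2^(2 + 1) + 2 + 1 ↦ 3^(3 + 1) + 3 + 1|_3 = 85 ⇒ 84
(1) 84|_3 = 3^(3 + 1) + 3 ↦ 4^(4 + 1) + 4|_4 = 1028 ⇒ 1027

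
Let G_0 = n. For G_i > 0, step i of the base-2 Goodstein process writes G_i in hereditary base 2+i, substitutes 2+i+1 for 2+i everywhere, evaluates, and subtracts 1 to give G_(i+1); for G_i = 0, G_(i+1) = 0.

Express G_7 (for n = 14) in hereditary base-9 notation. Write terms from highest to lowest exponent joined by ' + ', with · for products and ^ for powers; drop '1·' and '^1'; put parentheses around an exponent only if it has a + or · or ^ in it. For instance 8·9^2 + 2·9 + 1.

step 0: 14 = 2^(2 + 1) + 2^2 + 2; sub 3 for 2: 3^(3 + 1) + 3^3 + 3; = 111; G_1 = 111−1 = 110
step 1: 110 = 3^(3 + 1) + 3^3 + 2; sub 4 for 3: 4^(4 + 1) + 4^4 + 2; = 1282; G_2 = 1282−1 = 1281
step 2: 1281 = 4^(4 + 1) + 4^4 + 1; sub 5 for 4: 5^(5 + 1) + 5^5 + 1; = 18751; G_3 = 18751−1 = 18750
step 3: 18750 = 5^(5 + 1) + 5^5; sub 6 for 5: 6^(6 + 1) + 6^6; = 326592; G_4 = 326592−1 = 326591
step 4: 326591 = 6^(6 + 1) + 5·6^5 + 5·6^4 + 5·6^3 + 5·6^2 + 5·6 + 5; sub 7 for 6: 7^(7 + 1) + 5·7^5 + 5·7^4 + 5·7^3 + 5·7^2 + 5·7 + 5; = 5862841; G_5 = 5862841−1 = 5862840
step 5: 5862840 = 7^(7 + 1) + 5·7^5 + 5·7^4 + 5·7^3 + 5·7^2 + 5·7 + 4; sub 8 for 7: 8^(8 + 1) + 5·8^5 + 5·8^4 + 5·8^3 + 5·8^2 + 5·8 + 4; = 134404972; G_6 = 134404972−1 = 134404971
step 6: 134404971 = 8^(8 + 1) + 5·8^5 + 5·8^4 + 5·8^3 + 5·8^2 + 5·8 + 3; sub 9 for 8: 9^(9 + 1) + 5·9^5 + 5·9^4 + 5·9^3 + 5·9^2 + 5·9 + 3; = 3487116549; G_7 = 3487116549−1 = 3487116548
step 7: 3487116548 = 9^(9 + 1) + 5·9^5 + 5·9^4 + 5·9^3 + 5·9^2 + 5·9 + 2; sub 10 for 9: 10^(10 + 1) + 5·10^5 + 5·10^4 + 5·10^3 + 5·10^2 + 5·10 + 2; = 100000555552; G_8 = 100000555552−1 = 100000555551

9^(9 + 1) + 5·9^5 + 5·9^4 + 5·9^3 + 5·9^2 + 5·9 + 2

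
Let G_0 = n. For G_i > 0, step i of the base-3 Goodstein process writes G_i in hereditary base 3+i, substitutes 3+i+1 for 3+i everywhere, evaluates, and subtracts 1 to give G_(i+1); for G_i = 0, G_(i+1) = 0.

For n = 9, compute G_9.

27

i=0: 9 = 3^2 (b=3); 3→4: 4^2 = 16; 16−1 = 15
i=1: 15 = 3·4 + 3 (b=4); 4→5: 3·5 + 3 = 18; 18−1 = 17
i=2: 17 = 3·5 + 2 (b=5); 5→6: 3·6 + 2 = 20; 20−1 = 19
i=3: 19 = 3·6 + 1 (b=6); 6→7: 3·7 + 1 = 22; 22−1 = 21
i=4: 21 = 3·7 (b=7); 7→8: 3·8 = 24; 24−1 = 23
i=5: 23 = 2·8 + 7 (b=8); 8→9: 2·9 + 7 = 25; 25−1 = 24
i=6: 24 = 2·9 + 6 (b=9); 9→10: 2·10 + 6 = 26; 26−1 = 25
i=7: 25 = 2·10 + 5 (b=10); 10→11: 2·11 + 5 = 27; 27−1 = 26
i=8: 26 = 2·11 + 4 (b=11); 11→12: 2·12 + 4 = 28; 28−1 = 27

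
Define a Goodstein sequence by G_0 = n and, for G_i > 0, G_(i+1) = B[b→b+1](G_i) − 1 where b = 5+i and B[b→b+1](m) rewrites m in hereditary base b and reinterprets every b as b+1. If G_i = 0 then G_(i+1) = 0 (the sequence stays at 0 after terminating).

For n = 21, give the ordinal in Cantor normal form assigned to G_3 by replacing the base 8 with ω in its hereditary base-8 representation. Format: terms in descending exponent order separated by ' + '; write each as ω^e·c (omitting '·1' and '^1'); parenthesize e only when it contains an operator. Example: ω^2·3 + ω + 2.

ω·3 + 5

base 5: 21 = 4·5 + 1; at 6: 4·6 + 1 = 25; next = 24
base 6: 24 = 4·6; at 7: 4·7 = 28; next = 27
base 7: 27 = 3·7 + 6; at 8: 3·8 + 6 = 30; next = 29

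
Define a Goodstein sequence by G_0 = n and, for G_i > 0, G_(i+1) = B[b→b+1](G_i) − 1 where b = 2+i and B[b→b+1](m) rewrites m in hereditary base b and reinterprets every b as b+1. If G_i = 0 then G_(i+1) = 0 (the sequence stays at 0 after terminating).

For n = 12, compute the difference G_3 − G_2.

G_0=12  [base 2] 2^(2 + 1) + 2^2  →[2↦3]→  3^(3 + 1) + 3^3 = 108  −1 ⇒ G_1=107
G_1=107  [base 3] 3^(3 + 1) + 2·3^2 + 2·3 + 2  →[3↦4]→  4^(4 + 1) + 2·4^2 + 2·4 + 2 = 1066  −1 ⇒ G_2=1065
G_2=1065  [base 4] 4^(4 + 1) + 2·4^2 + 2·4 + 1  →[4↦5]→  5^(5 + 1) + 2·5^2 + 2·5 + 1 = 15686  −1 ⇒ G_3=15685

14620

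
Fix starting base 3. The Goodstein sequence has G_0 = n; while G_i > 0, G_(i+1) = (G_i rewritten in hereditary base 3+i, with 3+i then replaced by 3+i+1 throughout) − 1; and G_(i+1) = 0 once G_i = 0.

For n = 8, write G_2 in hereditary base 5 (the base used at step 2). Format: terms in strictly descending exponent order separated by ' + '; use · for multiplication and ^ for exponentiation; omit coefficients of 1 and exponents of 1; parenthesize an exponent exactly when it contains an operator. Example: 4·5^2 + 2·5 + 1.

(0) 8|_3 = 2·3 + 2 ↦ 2·4 + 2|_4 = 10 ⇒ 9
(1) 9|_4 = 2·4 + 1 ↦ 2·5 + 1|_5 = 11 ⇒ 10
(2) 10|_5 = 2·5 ↦ 2·6|_6 = 12 ⇒ 11

2·5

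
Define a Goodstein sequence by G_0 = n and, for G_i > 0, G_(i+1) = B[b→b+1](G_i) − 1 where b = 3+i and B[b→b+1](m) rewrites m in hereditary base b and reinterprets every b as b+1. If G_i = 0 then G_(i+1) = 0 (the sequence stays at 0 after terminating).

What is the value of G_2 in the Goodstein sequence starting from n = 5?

G_0=5  [base 3] 3 + 2  →[3↦4]→  4 + 2 = 6  −1 ⇒ G_1=5
G_1=5  [base 4] 4 + 1  →[4↦5]→  5 + 1 = 6  −1 ⇒ G_2=5
G_2=5  [base 5] 5  →[5↦6]→  6 = 6  −1 ⇒ G_3=5

5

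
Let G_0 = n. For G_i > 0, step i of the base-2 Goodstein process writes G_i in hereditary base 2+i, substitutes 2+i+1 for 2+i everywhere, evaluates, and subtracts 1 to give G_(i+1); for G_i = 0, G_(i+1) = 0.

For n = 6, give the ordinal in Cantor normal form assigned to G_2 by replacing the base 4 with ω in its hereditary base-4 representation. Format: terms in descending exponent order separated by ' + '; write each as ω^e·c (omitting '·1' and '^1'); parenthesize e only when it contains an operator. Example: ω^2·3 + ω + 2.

ω^ω + 1

G_0=6  [base 2] 2^2 + 2  →[2↦3]→  3^3 + 3 = 30  −1 ⇒ G_1=29
G_1=29  [base 3] 3^3 + 2  →[3↦4]→  4^4 + 2 = 258  −1 ⇒ G_2=257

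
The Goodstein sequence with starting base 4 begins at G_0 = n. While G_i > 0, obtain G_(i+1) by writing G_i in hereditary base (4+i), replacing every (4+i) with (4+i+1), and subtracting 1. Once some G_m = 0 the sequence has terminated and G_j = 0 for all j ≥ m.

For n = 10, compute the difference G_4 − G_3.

0

G_0 = 10. HB_4(10) = 2·4 + 2. Bump = 12. G_1 = 11.
G_1 = 11. HB_5(11) = 2·5 + 1. Bump = 13. G_2 = 12.
G_2 = 12. HB_6(12) = 2·6. Bump = 14. G_3 = 13.
G_3 = 13. HB_7(13) = 7 + 6. Bump = 14. G_4 = 13.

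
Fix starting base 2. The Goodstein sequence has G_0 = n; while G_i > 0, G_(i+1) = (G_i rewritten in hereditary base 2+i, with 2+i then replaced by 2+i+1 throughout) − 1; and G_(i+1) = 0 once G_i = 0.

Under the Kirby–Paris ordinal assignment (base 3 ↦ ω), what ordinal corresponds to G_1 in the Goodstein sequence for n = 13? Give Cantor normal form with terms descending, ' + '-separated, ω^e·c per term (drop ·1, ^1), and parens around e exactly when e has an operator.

G_0 = 13. HB_2(13) = 2^(2 + 1) + 2^2 + 1. Bump = 109. G_1 = 108.
G_1 = 108. HB_3(108) = 3^(3 + 1) + 3^3. Bump = 1280. G_2 = 1279.

ω^(ω + 1) + ω^ω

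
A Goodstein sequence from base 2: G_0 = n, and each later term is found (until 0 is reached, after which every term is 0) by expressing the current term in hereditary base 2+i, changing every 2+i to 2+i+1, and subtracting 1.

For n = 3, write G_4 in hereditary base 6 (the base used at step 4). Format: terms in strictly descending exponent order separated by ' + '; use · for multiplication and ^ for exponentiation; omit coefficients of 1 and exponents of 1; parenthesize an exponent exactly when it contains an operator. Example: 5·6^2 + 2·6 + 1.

1

base 2: 3 = 2 + 1; at 3: 3 + 1 = 4; next = 3
base 3: 3 = 3; at 4: 4 = 4; next = 3
base 4: 3 = 3; at 5: 3 = 3; next = 2
base 5: 2 = 2; at 6: 2 = 2; next = 1
base 6: 1 = 1; at 7: 1 = 1; next = 0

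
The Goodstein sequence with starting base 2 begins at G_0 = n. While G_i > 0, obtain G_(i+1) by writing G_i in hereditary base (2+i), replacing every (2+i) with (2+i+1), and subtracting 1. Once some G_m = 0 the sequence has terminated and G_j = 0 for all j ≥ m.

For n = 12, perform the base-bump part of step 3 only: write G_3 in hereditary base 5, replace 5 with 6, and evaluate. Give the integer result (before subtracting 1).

(0) 12|_2 = 2^(2 + 1) + 2^2 ↦ 3^(3 + 1) + 3^3|_3 = 108 ⇒ 107
(1) 107|_3 = 3^(3 + 1) + 2·3^2 + 2·3 + 2 ↦ 4^(4 + 1) + 2·4^2 + 2·4 + 2|_4 = 1066 ⇒ 1065
(2) 1065|_4 = 4^(4 + 1) + 2·4^2 + 2·4 + 1 ↦ 5^(5 + 1) + 2·5^2 + 2·5 + 1|_5 = 15686 ⇒ 15685
(3) 15685|_5 = 5^(5 + 1) + 2·5^2 + 2·5 ↦ 6^(6 + 1) + 2·6^2 + 2·6|_6 = 280020 ⇒ 280019

280020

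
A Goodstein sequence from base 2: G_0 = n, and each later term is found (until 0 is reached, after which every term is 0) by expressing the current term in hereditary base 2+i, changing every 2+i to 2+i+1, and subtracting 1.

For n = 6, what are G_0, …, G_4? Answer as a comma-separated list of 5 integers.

G_0=6  [base 2] 2^2 + 2  →[2↦3]→  3^3 + 3 = 30  −1 ⇒ G_1=29
G_1=29  [base 3] 3^3 + 2  →[3↦4]→  4^4 + 2 = 258  −1 ⇒ G_2=257
G_2=257  [base 4] 4^4 + 1  →[4↦5]→  5^5 + 1 = 3126  −1 ⇒ G_3=3125
G_3=3125  [base 5] 5^5  →[5↦6]→  6^6 = 46656  −1 ⇒ G_4=46655

6, 29, 257, 3125, 46655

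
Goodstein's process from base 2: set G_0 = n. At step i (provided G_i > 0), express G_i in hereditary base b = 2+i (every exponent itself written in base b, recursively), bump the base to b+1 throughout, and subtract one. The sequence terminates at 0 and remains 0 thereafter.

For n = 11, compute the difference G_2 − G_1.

G_0=11  [base 2] 2^(2 + 1) + 2 + 1  →[2↦3]→  3^(3 + 1) + 3 + 1 = 85  −1 ⇒ G_1=84
G_1=84  [base 3] 3^(3 + 1) + 3  →[3↦4]→  4^(4 + 1) + 4 = 1028  −1 ⇒ G_2=1027

943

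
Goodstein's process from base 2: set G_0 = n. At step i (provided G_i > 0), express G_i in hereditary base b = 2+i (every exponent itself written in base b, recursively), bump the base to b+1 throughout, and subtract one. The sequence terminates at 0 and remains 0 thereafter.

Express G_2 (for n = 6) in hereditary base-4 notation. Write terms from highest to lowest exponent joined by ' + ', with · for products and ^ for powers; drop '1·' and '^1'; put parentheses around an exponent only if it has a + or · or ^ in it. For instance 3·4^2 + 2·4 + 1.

4^4 + 1

base 2: 6 = 2^2 + 2; at 3: 3^3 + 3 = 30; next = 29
base 3: 29 = 3^3 + 2; at 4: 4^4 + 2 = 258; next = 257
base 4: 257 = 4^4 + 1; at 5: 5^5 + 1 = 3126; next = 3125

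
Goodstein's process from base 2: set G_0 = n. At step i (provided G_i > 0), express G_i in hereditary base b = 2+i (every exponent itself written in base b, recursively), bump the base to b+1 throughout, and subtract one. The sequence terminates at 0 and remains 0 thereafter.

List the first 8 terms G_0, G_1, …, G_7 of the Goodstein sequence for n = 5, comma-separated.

G_0 = 5. HB_2(5) = 2^2 + 1. Bump = 28. G_1 = 27.
G_1 = 27. HB_3(27) = 3^3. Bump = 256. G_2 = 255.
G_2 = 255. HB_4(255) = 3·4^3 + 3·4^2 + 3·4 + 3. Bump = 468. G_3 = 467.
G_3 = 467. HB_5(467) = 3·5^3 + 3·5^2 + 3·5 + 2. Bump = 776. G_4 = 775.
G_4 = 775. HB_6(775) = 3·6^3 + 3·6^2 + 3·6 + 1. Bump = 1198. G_5 = 1197.
G_5 = 1197. HB_7(1197) = 3·7^3 + 3·7^2 + 3·7. Bump = 1752. G_6 = 1751.
G_6 = 1751. HB_8(1751) = 3·8^3 + 3·8^2 + 2·8 + 7. Bump = 2455. G_7 = 2454.

5, 27, 255, 467, 775, 1197, 1751, 2454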